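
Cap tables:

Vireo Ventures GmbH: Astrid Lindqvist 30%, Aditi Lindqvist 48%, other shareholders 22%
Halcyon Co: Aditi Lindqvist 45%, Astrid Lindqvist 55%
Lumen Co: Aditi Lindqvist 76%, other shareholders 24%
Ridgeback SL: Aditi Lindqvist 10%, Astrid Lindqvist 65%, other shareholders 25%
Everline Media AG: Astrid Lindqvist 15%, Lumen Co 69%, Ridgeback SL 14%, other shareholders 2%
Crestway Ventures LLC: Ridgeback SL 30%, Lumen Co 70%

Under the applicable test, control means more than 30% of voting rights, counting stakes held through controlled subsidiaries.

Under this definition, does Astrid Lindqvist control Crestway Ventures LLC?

No

Astrid holds 55% of Halcyon, so Astrid controls Halcyon.
Astrid holds 65% of Ridgeback, so Astrid controls Ridgeback.
In Crestway, Astrid's side holds only 30%, not > 30%.
So Astrid does not control Crestway.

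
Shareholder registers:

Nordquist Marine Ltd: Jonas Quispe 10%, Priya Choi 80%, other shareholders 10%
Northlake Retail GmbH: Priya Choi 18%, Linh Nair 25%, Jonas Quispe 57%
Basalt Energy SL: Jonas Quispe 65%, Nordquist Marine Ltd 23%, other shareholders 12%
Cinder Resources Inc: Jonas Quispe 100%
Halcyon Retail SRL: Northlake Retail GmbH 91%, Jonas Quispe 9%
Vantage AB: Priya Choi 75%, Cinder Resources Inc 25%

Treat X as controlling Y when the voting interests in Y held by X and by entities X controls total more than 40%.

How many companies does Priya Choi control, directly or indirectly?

Priya holds 80% of Nordquist, so Priya controls Nordquist.
Priya holds 75% of Vantage, so Priya controls Vantage.
No other company's threshold is met.
Priya controls 2 companies.

2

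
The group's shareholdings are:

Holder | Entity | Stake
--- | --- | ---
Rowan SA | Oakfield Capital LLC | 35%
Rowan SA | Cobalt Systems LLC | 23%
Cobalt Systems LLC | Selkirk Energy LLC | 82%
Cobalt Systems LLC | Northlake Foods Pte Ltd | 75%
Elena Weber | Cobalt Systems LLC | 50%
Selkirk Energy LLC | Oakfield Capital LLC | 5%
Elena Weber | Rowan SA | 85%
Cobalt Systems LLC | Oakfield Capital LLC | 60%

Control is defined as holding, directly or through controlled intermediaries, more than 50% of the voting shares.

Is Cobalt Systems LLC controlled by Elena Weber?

Yes

Elena holds 85% of Rowan, so Elena controls Rowan.
Rowan and Elena together hold 23% + 50% = 73% of Cobalt, so Elena controls Cobalt.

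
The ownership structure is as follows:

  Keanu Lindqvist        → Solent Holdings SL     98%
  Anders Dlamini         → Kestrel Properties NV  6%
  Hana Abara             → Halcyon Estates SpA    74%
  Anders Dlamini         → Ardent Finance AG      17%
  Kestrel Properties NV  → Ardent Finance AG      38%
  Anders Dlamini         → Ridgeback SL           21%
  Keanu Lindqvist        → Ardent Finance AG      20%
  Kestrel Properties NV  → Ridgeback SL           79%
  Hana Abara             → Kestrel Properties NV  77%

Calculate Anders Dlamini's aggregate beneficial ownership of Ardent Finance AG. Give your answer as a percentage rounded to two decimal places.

Anders reaches Ardent along 2 paths.
Via Kestrel: 6% × 38% = 2.28%.
Direct stake: 17% = 17%.
Total: 2.28% + 17% = 19.28%.

19.28%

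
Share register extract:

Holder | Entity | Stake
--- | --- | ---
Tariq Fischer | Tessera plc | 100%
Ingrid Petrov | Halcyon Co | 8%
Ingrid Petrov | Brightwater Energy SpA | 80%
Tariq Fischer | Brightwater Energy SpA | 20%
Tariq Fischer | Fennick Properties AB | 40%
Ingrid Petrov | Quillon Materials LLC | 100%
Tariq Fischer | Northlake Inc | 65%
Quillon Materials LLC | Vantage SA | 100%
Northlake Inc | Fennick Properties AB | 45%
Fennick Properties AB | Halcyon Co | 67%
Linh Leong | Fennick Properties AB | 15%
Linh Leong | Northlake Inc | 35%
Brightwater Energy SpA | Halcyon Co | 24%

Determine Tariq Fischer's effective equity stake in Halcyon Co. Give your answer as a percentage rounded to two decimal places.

Tariq reaches Halcyon along 3 paths.
Via Brightwater: 20% × 24% = 4.8%.
Via Fennick: 40% × 67% = 26.8%.
Via Northlake → Fennick: 65% × 45% × 67% = 19.5975%.
Total: 4.8% + 26.8% + 19.5975% = 51.1975%.
Rounded: 51.20%.

51.20%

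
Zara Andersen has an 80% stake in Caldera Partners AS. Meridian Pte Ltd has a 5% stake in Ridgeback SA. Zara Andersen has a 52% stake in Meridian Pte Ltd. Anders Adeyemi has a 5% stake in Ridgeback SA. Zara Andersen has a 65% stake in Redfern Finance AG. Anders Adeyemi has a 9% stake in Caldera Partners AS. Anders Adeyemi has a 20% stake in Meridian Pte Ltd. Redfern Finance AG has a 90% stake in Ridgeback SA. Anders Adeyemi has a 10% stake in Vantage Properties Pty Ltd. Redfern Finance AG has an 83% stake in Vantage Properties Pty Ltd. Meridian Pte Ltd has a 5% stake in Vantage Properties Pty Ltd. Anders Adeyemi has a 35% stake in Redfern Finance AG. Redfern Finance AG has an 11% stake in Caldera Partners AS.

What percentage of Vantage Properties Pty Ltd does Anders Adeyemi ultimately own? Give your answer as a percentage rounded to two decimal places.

Anders reaches Vantage along 3 paths.
Direct stake: 10% = 10%.
Via Redfern: 35% × 83% = 29.05%.
Via Meridian: 20% × 5% = 1%.
Total: 10% + 29.05% + 1% = 40.05%.

40.05%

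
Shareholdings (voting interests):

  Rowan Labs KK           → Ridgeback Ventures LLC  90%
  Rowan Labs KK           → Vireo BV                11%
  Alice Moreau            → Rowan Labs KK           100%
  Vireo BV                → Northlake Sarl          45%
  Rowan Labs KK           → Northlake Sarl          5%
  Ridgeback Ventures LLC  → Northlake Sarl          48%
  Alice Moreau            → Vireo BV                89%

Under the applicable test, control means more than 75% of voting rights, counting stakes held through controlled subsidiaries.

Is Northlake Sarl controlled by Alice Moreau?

Yes

Alice holds 100% of Rowan, so Alice controls Rowan.
Rowan and Alice together hold 11% + 89% = 100% of Vireo, so Alice controls Vireo.
Rowan holds 90% of Ridgeback, so Alice controls Ridgeback.
Ridgeback and Vireo and Rowan together hold 48% + 45% + 5% = 98% of Northlake, so Alice controls Northlake.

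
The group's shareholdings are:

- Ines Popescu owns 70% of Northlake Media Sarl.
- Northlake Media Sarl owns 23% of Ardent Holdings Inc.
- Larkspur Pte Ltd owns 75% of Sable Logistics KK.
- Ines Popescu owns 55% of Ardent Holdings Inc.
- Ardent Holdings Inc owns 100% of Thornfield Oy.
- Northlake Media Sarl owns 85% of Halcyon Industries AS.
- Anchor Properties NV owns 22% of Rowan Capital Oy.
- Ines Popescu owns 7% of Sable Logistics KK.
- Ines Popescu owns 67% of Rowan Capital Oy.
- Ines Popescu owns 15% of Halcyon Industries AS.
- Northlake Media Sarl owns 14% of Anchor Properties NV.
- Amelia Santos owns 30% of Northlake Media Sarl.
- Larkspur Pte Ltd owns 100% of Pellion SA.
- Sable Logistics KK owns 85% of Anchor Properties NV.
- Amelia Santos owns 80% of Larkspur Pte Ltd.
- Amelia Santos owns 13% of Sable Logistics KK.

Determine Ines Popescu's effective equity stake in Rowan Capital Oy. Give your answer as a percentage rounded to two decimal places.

70.47%

Ines reaches Rowan along 3 paths.
Direct stake: 67% = 67%.
Via Sable → Anchor: 7% × 85% × 22% = 1.309%.
Via Northlake → Anchor: 70% × 14% × 22% = 2.156%.
Total: 67% + 1.309% + 2.156% = 70.465%.
Rounded: 70.47%.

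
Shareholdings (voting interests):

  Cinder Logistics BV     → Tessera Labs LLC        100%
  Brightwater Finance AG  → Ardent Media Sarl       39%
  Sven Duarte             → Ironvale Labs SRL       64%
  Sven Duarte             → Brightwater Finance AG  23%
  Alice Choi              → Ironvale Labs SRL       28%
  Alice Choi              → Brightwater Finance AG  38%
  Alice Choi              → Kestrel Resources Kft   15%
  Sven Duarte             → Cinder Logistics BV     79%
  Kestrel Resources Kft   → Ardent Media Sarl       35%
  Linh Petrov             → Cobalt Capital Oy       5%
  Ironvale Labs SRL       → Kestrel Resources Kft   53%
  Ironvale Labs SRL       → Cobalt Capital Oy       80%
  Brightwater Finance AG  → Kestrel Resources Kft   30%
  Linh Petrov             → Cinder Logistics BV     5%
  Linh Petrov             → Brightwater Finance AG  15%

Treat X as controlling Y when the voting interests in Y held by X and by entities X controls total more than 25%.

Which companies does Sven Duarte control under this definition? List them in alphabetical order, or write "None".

Sven holds 64% of Ironvale, so Sven controls Ironvale.
Ironvale holds 53% of Kestrel, so Sven controls Kestrel.
Sven holds 79% of Cinder, so Sven controls Cinder.
Ironvale holds 80% of Cobalt, so Sven controls Cobalt.
Kestrel holds 35% of Ardent, so Sven controls Ardent.
Cinder holds 100% of Tessera, so Sven controls Tessera.
No other company's threshold is met.

Ardent Media Sarl, Cinder Logistics BV, Cobalt Capital Oy, Ironvale Labs SRL, Kestrel Resources Kft, Tessera Labs LLC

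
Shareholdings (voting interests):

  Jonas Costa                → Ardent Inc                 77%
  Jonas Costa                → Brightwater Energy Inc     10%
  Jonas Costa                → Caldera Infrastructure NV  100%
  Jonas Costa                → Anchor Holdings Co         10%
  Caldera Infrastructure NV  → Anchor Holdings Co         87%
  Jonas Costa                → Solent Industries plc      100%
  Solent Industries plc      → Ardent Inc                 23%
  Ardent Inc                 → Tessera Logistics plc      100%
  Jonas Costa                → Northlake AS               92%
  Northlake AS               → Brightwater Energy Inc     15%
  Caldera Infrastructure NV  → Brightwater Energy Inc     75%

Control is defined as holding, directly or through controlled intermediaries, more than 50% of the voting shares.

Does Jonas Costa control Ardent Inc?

Jonas holds 100% of Solent, so Jonas controls Solent.
Jonas and Solent together hold 77% + 23% = 100% of Ardent, so Jonas controls Ardent.

Yes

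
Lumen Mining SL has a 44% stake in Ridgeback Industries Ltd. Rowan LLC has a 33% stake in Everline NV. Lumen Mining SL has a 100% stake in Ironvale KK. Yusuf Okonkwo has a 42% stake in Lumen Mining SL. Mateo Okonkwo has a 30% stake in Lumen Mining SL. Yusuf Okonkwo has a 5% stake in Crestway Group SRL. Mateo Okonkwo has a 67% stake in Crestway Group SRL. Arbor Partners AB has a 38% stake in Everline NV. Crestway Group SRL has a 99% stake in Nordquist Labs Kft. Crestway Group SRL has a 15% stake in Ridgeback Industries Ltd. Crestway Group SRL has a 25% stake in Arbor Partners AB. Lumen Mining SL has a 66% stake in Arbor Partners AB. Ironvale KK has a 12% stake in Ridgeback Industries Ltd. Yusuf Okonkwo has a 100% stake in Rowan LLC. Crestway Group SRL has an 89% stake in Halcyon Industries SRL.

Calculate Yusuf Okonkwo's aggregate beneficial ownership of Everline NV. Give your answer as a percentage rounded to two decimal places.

Yusuf reaches Everline along 3 paths.
Via Crestway → Arbor: 5% × 25% × 38% = 0.475%.
Via Lumen → Arbor: 42% × 66% × 38% = 10.5336%.
Via Rowan: 100% × 33% = 33%.
Total: 0.475% + 10.5336% + 33% = 44.0086%.
Rounded: 44.01%.

44.01%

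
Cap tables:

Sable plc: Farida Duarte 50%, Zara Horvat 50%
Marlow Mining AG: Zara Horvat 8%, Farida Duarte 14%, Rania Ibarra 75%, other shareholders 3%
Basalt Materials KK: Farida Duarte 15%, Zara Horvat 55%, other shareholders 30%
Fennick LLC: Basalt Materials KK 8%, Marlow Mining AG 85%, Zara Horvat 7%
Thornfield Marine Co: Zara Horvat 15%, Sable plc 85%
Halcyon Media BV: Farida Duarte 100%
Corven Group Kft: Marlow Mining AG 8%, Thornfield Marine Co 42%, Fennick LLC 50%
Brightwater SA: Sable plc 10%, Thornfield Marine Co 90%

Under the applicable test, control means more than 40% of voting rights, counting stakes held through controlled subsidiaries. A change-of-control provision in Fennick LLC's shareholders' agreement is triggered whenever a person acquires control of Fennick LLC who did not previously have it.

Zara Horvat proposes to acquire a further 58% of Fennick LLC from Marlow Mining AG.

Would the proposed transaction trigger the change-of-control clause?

Yes

The purchase adds only to Zara's holdings (Marlow's stake shrinks), so Zara is the only person who could newly come to control Fennick.
Zara holds 50% of Sable, so Zara controls Sable.
Zara holds 55% of Basalt, so Zara controls Basalt.
Zara and Sable together hold 15% + 85% = 100% of Thornfield, so Zara controls Thornfield.
Thornfield holds 42% of Corven, so Zara controls Corven.
Sable and Thornfield together hold 10% + 90% = 100% of Brightwater, so Zara controls Brightwater.
In Fennick, Zara's side holds only 8% + 7% = 15%, not > 40%.
So before the transaction, Zara does not control Fennick.
After the purchase, Zara's direct stake in Fennick rises to 7% + 58% = 65%, and Marlow's stake falls to 27%.
Basalt and Zara together hold 8% + 65% = 73% of Fennick, so Zara controls Fennick.
Zara did not control Fennick before and does after, so the clause is triggered.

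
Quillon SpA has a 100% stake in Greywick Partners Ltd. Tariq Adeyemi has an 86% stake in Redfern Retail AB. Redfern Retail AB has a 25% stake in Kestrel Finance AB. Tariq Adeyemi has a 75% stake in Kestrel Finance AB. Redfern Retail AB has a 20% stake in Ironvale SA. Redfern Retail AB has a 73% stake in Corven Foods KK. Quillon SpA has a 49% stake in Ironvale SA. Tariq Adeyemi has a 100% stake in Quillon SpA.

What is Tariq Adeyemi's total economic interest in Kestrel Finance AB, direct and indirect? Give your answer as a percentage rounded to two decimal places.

96.50%

Tariq reaches Kestrel along 2 paths.
Via Redfern: 86% × 25% = 21.5%.
Direct stake: 75% = 75%.
Total: 21.5% + 75% = 96.5%.
Rounded: 96.50%.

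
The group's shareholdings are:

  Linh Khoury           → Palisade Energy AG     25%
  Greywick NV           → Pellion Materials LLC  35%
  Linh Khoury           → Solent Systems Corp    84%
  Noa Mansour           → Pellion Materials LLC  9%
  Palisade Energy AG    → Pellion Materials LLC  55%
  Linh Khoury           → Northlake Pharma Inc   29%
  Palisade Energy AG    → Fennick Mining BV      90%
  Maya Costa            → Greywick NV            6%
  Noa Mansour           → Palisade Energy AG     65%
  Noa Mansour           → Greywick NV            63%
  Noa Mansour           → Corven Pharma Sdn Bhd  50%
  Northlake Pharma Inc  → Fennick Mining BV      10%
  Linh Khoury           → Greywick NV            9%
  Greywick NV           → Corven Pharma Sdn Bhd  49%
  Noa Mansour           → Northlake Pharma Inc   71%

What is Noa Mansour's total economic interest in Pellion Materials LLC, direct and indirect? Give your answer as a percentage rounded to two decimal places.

66.80%

Noa reaches Pellion along 3 paths.
Via Greywick: 63% × 35% = 22.05%.
Via Palisade: 65% × 55% = 35.75%.
Direct stake: 9% = 9%.
Total: 22.05% + 35.75% + 9% = 66.8%.
Rounded: 66.80%.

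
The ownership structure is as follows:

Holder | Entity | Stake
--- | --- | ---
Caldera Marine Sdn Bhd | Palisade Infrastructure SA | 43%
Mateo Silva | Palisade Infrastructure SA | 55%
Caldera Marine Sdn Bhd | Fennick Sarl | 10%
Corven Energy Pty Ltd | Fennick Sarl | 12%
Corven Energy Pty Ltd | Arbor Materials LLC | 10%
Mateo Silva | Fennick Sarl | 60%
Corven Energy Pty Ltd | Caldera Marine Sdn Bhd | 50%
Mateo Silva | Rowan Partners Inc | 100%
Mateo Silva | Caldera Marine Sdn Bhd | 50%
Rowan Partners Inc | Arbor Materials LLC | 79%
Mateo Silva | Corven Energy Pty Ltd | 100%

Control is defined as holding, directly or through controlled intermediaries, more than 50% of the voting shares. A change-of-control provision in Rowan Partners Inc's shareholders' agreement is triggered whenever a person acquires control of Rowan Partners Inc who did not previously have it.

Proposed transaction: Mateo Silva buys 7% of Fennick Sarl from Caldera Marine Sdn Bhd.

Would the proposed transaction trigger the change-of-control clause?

No

The purchase adds only to Mateo's holdings (Caldera's stake shrinks), so Mateo is the only person who could newly come to control Rowan.
Mateo holds 100% of Rowan, so Mateo controls Rowan.
So Mateo already controls Rowan before the transaction.
After the purchase, Mateo's direct stake in Fennick rises to 60% + 7% = 67%, and Caldera's stake falls to 3%.
Mateo controlled Rowan already, so this is not a new person acquiring control; every other person's position is unchanged or reduced.
No new person acquires control, so the clause is not triggered.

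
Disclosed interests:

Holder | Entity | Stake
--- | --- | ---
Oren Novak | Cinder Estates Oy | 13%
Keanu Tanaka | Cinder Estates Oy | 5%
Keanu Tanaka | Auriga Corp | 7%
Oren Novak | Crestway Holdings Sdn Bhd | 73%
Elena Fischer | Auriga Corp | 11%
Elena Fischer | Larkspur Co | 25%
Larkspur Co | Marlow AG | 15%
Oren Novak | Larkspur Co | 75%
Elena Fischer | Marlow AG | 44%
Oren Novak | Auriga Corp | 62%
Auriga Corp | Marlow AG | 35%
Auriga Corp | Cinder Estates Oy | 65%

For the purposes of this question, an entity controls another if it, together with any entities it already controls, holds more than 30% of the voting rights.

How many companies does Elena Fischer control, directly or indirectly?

Elena holds 44% of Marlow, so Elena controls Marlow.
No other company's threshold is met.
Elena controls 1 company.

1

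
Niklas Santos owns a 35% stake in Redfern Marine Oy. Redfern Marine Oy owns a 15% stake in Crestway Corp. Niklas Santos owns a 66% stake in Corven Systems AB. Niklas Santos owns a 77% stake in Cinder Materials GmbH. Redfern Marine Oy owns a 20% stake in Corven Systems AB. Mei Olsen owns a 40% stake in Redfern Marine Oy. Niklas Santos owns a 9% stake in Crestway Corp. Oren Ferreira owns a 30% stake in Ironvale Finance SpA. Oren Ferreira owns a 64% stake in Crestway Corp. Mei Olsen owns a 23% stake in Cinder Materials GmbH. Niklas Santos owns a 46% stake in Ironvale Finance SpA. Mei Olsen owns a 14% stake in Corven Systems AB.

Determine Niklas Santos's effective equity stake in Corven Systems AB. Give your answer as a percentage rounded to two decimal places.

Niklas reaches Corven along 2 paths.
Via Redfern: 35% × 20% = 7%.
Direct stake: 66% = 66%.
Total: 7% + 66% = 73%.
Rounded: 73.00%.

73.00%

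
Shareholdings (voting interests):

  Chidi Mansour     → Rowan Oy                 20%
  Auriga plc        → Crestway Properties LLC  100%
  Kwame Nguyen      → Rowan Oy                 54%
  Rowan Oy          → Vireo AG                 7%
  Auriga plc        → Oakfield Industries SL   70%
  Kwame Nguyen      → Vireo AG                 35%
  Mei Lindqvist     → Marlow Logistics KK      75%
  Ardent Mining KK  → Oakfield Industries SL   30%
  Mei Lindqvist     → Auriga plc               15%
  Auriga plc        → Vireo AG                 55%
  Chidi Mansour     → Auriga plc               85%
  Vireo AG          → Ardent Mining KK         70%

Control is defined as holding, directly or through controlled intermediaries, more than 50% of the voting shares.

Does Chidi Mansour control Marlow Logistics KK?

Chidi holds 85% of Auriga, so Chidi controls Auriga.
Auriga holds 55% of Vireo, so Chidi controls Vireo.
Vireo holds 70% of Ardent, so Chidi controls Ardent.
Auriga holds 100% of Crestway, so Chidi controls Crestway.
Ardent and Auriga together hold 30% + 70% = 100% of Oakfield, so Chidi controls Oakfield.
Neither Chidi nor any entity Chidi controls holds any voting interest in Marlow.
So Chidi does not control Marlow.

No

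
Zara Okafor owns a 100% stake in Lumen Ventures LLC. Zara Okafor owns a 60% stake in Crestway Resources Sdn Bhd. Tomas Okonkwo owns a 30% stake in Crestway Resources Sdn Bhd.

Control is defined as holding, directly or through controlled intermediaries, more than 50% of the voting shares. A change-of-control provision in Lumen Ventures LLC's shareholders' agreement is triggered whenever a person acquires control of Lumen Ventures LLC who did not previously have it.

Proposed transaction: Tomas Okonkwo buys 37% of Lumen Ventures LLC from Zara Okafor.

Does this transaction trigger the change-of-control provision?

The purchase adds only to Tomas's holdings (Zara's stake shrinks), so Tomas is the only person who could newly come to control Lumen.
Tomas's largest direct stake is 30% in Crestway, which does not meet the threshold, so Tomas controls no company.
Neither Tomas nor any entity Tomas controls holds any voting interest in Lumen.
So before the transaction, Tomas does not control Lumen.
After the purchase, Tomas holds 37% of Lumen directly, and Zara's stake falls to 63%.
After the transaction, Tomas's side holds 37% of Lumen, not > 50%, so Tomas still does not control Lumen.
No new person acquires control, so the clause is not triggered.

No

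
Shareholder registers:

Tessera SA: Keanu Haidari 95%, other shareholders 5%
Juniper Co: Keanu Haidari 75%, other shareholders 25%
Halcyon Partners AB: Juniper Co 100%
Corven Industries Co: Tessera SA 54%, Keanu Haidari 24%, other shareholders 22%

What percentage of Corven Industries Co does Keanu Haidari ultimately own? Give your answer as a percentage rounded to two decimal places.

Keanu reaches Corven along 2 paths.
Via Tessera: 95% × 54% = 51.3%.
Direct stake: 24% = 24%.
Total: 51.3% + 24% = 75.3%.
Rounded: 75.30%.

75.30%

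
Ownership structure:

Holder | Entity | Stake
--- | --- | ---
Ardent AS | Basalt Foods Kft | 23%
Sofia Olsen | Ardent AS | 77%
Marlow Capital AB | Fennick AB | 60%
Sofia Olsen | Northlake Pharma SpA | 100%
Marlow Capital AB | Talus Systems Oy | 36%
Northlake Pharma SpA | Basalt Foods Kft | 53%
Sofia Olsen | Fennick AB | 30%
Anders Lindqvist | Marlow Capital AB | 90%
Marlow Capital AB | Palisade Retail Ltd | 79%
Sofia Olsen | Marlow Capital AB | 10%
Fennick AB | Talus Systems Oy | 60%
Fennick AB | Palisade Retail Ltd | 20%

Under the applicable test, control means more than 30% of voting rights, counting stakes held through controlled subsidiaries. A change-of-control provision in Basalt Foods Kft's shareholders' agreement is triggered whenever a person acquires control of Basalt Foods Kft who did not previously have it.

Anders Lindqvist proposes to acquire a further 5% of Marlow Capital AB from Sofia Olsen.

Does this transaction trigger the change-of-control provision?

The purchase adds only to Anders's holdings (Sofia's stake shrinks), so Anders is the only person who could newly come to control Basalt.
Anders holds 90% of Marlow, so Anders controls Marlow.
Marlow holds 60% of Fennick, so Anders controls Fennick.
Fennick and Marlow together hold 20% + 79% = 99% of Palisade, so Anders controls Palisade.
Fennick and Marlow together hold 60% + 36% = 96% of Talus, so Anders controls Talus.
Neither Anders nor any entity Anders controls holds any voting interest in Basalt.
So before the transaction, Anders does not control Basalt.
After the purchase, Anders's direct stake in Marlow rises to 90% + 5% = 95%, and Sofia's stake falls to 5%.
Anders holds 95% of Marlow, so Anders controls Marlow.
After the transaction, neither Anders nor any entity Anders controls holds a voting interest in Basalt, so Anders still does not control it.
No new person acquires control, so the clause is not triggered.

No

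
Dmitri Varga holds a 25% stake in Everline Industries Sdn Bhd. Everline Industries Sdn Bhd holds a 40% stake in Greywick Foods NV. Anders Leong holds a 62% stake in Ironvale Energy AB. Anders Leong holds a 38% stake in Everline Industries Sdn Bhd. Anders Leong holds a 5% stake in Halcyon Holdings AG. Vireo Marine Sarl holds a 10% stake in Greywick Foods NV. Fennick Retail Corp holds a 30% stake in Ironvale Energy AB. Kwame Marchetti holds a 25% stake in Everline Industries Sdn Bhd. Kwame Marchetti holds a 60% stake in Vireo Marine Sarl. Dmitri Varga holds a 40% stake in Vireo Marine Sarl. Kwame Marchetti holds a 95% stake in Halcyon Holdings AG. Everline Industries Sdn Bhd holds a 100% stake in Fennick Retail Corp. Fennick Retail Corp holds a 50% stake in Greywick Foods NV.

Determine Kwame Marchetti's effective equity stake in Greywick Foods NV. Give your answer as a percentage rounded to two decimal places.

Kwame reaches Greywick along 3 paths.
Via Everline → Fennick: 25% × 100% × 50% = 12.5%.
Via Everline: 25% × 40% = 10%.
Via Vireo: 60% × 10% = 6%.
Total: 12.5% + 10% + 6% = 28.5%.
Rounded: 28.50%.

28.50%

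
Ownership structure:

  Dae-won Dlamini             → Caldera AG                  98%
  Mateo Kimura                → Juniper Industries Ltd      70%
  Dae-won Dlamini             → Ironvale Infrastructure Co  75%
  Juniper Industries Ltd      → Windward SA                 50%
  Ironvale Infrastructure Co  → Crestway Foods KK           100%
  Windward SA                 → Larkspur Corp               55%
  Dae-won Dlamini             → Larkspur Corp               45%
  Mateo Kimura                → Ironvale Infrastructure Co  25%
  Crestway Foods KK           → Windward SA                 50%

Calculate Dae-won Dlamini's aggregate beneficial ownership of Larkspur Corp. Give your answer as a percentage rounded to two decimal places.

65.63%

Dae-won reaches Larkspur along 2 paths.
Direct stake: 45% = 45%.
Via Ironvale → Crestway → Windward: 75% × 100% × 50% × 55% = 20.625%.
Total: 45% + 20.625% = 65.625%.
Rounded: 65.63%.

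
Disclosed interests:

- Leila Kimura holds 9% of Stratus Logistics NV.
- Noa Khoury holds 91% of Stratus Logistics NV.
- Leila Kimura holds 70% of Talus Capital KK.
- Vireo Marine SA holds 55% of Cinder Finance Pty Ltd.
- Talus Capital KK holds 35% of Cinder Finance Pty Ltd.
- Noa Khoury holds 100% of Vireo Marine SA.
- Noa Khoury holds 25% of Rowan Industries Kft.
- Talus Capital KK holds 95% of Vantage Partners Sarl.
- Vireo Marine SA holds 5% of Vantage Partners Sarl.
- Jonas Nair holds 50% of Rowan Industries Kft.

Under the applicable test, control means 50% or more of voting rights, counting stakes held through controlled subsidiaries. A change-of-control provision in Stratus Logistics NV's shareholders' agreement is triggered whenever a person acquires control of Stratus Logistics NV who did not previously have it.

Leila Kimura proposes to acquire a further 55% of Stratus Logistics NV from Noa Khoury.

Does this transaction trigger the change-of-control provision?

The purchase adds only to Leila's holdings (Noa's stake shrinks), so Leila is the only person who could newly come to control Stratus.
Leila holds 70% of Talus, so Leila controls Talus.
Talus holds 95% of Vantage, so Leila controls Vantage.
In Stratus, Leila's side holds only 9%, not ≥ 50%.
So before the transaction, Leila does not control Stratus.
After the purchase, Leila's direct stake in Stratus rises to 9% + 55% = 64%, and Noa's stake falls to 36%.
Leila holds 64% of Stratus, so Leila controls Stratus.
Leila did not control Stratus before and does after, so the clause is triggered.

Yes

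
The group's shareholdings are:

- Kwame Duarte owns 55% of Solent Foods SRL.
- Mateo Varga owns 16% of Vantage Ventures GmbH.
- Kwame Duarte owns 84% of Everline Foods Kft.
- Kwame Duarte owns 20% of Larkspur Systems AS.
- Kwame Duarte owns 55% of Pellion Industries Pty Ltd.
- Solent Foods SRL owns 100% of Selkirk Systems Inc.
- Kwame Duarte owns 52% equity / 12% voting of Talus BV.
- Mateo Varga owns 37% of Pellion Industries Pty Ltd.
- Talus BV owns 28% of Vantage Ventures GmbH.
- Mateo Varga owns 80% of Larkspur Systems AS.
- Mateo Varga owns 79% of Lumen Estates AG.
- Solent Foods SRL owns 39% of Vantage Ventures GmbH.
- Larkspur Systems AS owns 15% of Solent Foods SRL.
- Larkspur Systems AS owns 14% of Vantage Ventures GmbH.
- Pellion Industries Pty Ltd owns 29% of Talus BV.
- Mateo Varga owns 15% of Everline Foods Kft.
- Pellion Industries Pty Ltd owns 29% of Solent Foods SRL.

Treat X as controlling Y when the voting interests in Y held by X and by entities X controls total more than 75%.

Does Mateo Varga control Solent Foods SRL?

Mateo holds 80% of Larkspur, so Mateo controls Larkspur.
Mateo holds 79% of Lumen, so Mateo controls Lumen.
In Solent, Mateo's side holds only 15%, not > 75%.
So Mateo does not control Solent.

No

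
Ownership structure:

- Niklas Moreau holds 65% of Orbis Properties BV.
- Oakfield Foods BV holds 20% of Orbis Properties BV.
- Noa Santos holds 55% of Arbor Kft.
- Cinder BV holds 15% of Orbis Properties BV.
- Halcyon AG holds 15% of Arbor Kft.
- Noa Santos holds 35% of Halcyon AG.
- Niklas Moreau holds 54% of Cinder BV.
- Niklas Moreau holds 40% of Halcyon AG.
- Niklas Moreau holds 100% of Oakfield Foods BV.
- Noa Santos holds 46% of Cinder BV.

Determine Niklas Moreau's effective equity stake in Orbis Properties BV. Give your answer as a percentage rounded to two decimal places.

Niklas reaches Orbis along 3 paths.
Direct stake: 65% = 65%.
Via Cinder: 54% × 15% = 8.1%.
Via Oakfield: 100% × 20% = 20%.
Total: 65% + 8.1% + 20% = 93.1%.
Rounded: 93.10%.

93.10%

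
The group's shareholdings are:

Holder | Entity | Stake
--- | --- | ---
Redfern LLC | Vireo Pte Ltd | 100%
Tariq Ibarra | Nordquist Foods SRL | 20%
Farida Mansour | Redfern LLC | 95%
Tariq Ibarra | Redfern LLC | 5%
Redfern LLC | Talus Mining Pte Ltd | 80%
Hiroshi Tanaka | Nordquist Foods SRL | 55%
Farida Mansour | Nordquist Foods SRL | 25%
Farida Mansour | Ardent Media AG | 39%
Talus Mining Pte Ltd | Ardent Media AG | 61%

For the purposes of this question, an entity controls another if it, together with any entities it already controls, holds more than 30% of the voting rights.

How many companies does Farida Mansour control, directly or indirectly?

4

Farida holds 95% of Redfern, so Farida controls Redfern.
Redfern holds 80% of Talus, so Farida controls Talus.
Talus and Farida together hold 61% + 39% = 100% of Ardent, so Farida controls Ardent.
Redfern holds 100% of Vireo, so Farida controls Vireo.
No other company's threshold is met.
Farida controls 4 companies.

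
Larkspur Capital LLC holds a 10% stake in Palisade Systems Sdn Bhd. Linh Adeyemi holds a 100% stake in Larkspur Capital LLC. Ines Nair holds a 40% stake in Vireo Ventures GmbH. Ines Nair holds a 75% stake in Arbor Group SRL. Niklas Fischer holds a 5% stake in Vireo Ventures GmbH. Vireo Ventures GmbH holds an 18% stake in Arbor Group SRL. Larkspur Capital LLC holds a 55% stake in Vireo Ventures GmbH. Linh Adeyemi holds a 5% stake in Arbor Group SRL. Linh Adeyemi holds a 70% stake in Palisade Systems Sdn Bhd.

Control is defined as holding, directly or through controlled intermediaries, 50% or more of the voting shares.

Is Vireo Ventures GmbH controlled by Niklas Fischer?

No

Niklas's largest direct stake is 5% in Vireo, which does not meet the threshold, so Niklas controls no company.
In Vireo, Niklas's side holds only 5%, not ≥ 50%.
So Niklas does not control Vireo.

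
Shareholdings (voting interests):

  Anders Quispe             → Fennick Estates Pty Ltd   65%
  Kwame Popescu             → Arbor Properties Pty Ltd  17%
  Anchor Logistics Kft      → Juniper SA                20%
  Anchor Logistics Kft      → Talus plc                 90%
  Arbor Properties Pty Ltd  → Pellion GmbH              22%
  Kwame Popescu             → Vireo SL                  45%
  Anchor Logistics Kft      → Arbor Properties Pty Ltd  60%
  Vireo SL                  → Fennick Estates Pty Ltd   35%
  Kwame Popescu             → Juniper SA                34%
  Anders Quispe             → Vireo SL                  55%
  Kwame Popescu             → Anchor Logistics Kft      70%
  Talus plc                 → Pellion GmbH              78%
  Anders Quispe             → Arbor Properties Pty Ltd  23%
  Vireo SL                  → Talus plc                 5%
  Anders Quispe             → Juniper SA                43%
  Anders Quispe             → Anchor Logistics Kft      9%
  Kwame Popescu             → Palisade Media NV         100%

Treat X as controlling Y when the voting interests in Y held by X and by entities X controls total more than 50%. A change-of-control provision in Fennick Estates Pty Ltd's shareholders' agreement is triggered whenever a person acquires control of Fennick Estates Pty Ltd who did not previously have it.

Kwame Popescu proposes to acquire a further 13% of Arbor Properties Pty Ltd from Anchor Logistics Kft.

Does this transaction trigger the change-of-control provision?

No

The purchase adds only to Kwame's holdings (Anchor's stake shrinks), so Kwame is the only person who could newly come to control Fennick.
Kwame holds 100% of Palisade, so Kwame controls Palisade.
Kwame holds 70% of Anchor, so Kwame controls Anchor.
Kwame and Anchor together hold 17% + 60% = 77% of Arbor, so Kwame controls Arbor.
Anchor holds 90% of Talus, so Kwame controls Talus.
Anchor and Kwame together hold 20% + 34% = 54% of Juniper, so Kwame controls Juniper.
Talus and Arbor together hold 78% + 22% = 100% of Pellion, so Kwame controls Pellion.
Neither Kwame nor any entity Kwame controls holds any voting interest in Fennick.
So before the transaction, Kwame does not control Fennick.
After the purchase, Kwame's direct stake in Arbor rises to 17% + 13% = 30%, and Anchor's stake falls to 47%.
Kwame and Anchor together hold 30% + 47% = 77% of Arbor, so Kwame controls Arbor.
After the transaction, neither Kwame nor any entity Kwame controls holds a voting interest in Fennick, so Kwame still does not control it.
No new person acquires control, so the clause is not triggered.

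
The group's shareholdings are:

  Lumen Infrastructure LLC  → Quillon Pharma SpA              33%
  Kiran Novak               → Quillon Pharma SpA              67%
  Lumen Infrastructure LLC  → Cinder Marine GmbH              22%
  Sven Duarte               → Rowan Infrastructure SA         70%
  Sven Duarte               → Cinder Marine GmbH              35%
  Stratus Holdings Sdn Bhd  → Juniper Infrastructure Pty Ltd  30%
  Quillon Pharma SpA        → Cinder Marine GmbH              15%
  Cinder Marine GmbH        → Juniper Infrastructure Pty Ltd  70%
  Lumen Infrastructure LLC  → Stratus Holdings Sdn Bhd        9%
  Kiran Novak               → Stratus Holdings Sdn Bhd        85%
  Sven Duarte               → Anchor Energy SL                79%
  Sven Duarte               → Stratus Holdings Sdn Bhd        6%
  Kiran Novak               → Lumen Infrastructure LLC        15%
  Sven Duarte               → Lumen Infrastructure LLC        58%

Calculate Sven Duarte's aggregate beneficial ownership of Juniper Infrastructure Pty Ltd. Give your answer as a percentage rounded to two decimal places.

38.81%

Sven reaches Juniper along 5 paths.
Via Lumen → Cinder: 58% × 22% × 70% = 8.932%.
Via Lumen → Quillon → Cinder: 58% × 33% × 15% × 70% = 2.0097%.
Via Cinder: 35% × 70% = 24.5%.
Via Stratus: 6% × 30% = 1.8%.
Via Lumen → Stratus: 58% × 9% × 30% = 1.566%.
Total: 8.932% + 2.0097% + 24.5% + 1.8% + 1.566% = 38.8077%.
Rounded: 38.81%.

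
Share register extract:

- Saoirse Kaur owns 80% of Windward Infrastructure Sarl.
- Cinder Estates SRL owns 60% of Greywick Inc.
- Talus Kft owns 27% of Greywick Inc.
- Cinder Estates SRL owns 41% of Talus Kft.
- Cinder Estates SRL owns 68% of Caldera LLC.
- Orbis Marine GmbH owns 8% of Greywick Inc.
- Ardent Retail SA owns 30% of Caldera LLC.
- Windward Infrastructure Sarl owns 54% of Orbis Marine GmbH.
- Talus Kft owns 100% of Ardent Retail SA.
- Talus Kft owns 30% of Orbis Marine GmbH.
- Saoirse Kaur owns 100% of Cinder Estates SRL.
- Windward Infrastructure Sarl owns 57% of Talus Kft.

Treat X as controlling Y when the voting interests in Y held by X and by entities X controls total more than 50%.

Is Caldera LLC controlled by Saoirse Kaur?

Saoirse holds 80% of Windward, so Saoirse controls Windward.
Saoirse holds 100% of Cinder, so Saoirse controls Cinder.
Cinder and Windward together hold 41% + 57% = 98% of Talus, so Saoirse controls Talus.
Talus holds 100% of Ardent, so Saoirse controls Ardent.
Cinder and Ardent together hold 68% + 30% = 98% of Caldera, so Saoirse controls Caldera.

Yes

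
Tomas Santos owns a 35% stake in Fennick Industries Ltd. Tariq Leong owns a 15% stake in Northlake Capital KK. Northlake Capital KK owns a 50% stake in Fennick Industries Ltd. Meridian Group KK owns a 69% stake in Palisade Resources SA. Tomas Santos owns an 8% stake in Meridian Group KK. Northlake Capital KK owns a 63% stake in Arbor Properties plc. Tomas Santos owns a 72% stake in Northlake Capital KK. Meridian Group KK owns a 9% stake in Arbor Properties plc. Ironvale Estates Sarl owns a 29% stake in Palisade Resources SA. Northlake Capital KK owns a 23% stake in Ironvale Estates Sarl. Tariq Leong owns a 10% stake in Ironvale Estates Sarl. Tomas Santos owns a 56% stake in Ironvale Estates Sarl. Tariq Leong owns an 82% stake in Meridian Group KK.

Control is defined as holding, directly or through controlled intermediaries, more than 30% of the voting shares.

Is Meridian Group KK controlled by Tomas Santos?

No

Tomas holds 72% of Northlake, so Tomas controls Northlake.
Tomas and Northlake together hold 56% + 23% = 79% of Ironvale, so Tomas controls Ironvale.
Northlake and Tomas together hold 50% + 35% = 85% of Fennick, so Tomas controls Fennick.
Northlake holds 63% of Arbor, so Tomas controls Arbor.
In Meridian, Tomas's side holds only 8%, not > 30%.
So Tomas does not control Meridian.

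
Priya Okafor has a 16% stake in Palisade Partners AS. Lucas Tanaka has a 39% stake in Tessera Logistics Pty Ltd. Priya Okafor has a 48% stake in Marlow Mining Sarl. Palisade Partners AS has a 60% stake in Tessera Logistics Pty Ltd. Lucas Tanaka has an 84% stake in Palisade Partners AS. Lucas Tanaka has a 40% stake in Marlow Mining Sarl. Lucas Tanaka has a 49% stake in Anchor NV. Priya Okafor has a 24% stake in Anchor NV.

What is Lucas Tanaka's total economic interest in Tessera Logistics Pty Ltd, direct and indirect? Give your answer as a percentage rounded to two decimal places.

89.40%

Lucas reaches Tessera along 2 paths.
Direct stake: 39% = 39%.
Via Palisade: 84% × 60% = 50.4%.
Total: 39% + 50.4% = 89.4%.
Rounded: 89.40%.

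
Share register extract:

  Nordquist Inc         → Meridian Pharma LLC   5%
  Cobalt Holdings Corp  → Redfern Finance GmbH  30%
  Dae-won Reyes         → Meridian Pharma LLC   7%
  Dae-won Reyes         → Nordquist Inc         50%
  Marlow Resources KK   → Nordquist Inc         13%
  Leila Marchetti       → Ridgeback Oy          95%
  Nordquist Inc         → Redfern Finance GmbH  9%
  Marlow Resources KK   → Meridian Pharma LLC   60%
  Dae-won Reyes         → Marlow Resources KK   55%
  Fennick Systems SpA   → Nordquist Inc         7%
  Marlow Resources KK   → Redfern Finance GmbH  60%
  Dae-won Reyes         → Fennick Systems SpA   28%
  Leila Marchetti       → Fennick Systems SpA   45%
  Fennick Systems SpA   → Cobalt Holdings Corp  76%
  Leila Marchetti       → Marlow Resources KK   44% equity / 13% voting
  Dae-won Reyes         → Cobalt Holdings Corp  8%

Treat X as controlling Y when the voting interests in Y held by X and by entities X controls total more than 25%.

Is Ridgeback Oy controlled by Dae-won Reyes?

Dae-won holds 28% of Fennick, so Dae-won controls Fennick.
Dae-won holds 55% of Marlow, so Dae-won controls Marlow.
Dae-won and Marlow and Fennick together hold 50% + 13% + 7% = 70% of Nordquist, so Dae-won controls Nordquist.
Dae-won and Fennick together hold 8% + 76% = 84% of Cobalt, so Dae-won controls Cobalt.
Cobalt and Marlow and Nordquist together hold 30% + 60% + 9% = 99% of Redfern, so Dae-won controls Redfern.
Dae-won and Marlow and Nordquist together hold 7% + 60% + 5% = 72% of Meridian, so Dae-won controls Meridian.
Neither Dae-won nor any entity Dae-won controls holds any voting interest in Ridgeback.
So Dae-won does not control Ridgeback.

No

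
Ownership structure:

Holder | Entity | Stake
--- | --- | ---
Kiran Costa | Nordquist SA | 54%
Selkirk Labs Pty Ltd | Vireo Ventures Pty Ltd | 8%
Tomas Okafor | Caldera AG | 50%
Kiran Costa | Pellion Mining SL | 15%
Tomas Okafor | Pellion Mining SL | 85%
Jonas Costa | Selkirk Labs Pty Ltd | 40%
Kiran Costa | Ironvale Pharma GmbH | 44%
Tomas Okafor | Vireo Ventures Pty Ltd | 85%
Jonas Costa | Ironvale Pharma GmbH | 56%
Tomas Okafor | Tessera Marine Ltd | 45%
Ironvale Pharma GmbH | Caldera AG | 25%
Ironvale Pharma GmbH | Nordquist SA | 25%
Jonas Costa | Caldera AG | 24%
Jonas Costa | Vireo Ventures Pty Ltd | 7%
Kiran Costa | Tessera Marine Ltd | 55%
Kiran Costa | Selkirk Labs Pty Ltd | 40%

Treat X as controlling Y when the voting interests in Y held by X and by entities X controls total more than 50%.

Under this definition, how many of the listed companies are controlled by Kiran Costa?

Kiran holds 55% of Tessera, so Kiran controls Tessera.
Kiran holds 54% of Nordquist, so Kiran controls Nordquist.
No other company's threshold is met.
Kiran controls 2 companies.

2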